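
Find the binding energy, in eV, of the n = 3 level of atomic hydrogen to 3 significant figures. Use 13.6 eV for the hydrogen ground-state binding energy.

E_3 = −13.60/9 = −1.51 eV, so ionization (to E = 0) requires 1.51 eV.

1.51 eV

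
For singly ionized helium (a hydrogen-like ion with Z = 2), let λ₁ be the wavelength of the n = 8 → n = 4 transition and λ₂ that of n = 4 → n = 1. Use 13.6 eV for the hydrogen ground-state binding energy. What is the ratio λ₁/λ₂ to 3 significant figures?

20.0

λ ∝ 1/ΔE ∝ 1/(1/n_f² − 1/n_i²), and the Z² and hc factors cancel in the ratio.
λ₁/λ₂ = (1/1² − 1/4²)/(1/4² − 1/8²) = 0.9375/0.04688 = 20.0.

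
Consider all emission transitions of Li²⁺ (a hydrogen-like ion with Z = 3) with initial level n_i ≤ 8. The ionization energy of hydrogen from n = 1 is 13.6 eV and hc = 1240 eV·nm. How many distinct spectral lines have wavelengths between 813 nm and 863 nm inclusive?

2

Enumerate all n_i → n_f pairs with 1 ≤ n_f < n_i ≤ 8 and compute λ = 1240 / [13.6·9·(1/n_f² − 1/n_i²)].
Lines falling in [813, 863] nm: 6→5 (828.9 nm), 8→6 (833.6 nm).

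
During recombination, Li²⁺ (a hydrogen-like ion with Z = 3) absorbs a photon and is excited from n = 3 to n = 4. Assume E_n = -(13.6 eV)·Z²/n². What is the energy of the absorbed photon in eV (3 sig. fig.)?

The Bohr energies scale as Z², so for Z = 3: E_n = −122.4/n² eV.
E_4 = −122.4/16 = −7.650 eV and E_3 = −122.4/9 = −13.60 eV.
The photon energy is |E_4 − E_3| = 5.95 eV.

5.95 eV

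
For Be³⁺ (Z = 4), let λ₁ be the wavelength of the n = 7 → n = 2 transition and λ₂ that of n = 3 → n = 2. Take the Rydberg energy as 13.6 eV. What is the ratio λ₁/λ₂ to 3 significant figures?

λ ∝ 1/ΔE ∝ 1/(1/n_f² − 1/n_i²), and the Z² and hc factors cancel in the ratio.
λ₁/λ₂ = (1/2² − 1/3²)/(1/2² − 1/7²) = 0.1389/0.2296 = 0.605.

0.605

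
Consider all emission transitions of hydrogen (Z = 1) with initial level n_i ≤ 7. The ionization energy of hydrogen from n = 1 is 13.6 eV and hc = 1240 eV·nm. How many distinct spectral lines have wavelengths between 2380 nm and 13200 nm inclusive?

5

Enumerate all n_i → n_f pairs with 1 ≤ n_f < n_i ≤ 7 and compute λ = 1240 / [13.6·1·(1/n_f² − 1/n_i²)].
Lines falling in [2380, 13200] nm: 6→4 (2626 nm), 5→4 (4052 nm), 7→5 (4654 nm), 6→5 (7460 nm), 7→6 (12370 nm).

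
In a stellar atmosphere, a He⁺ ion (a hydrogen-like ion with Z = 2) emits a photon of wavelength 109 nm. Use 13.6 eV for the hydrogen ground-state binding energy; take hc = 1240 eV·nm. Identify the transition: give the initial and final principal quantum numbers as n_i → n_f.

n_i = 5, n_f = 2

The photon energy is ΔE = hc/λ = 1240 / 109 = 11.38 eV.
With Z = 2, ΔE = 54.40 × (1/n_f² − 1/n_i²), so 1/n_f² − 1/n_i² = 0.2091.
Trying n_f = 2 gives 1/n_i² = 0.04088, i.e. n_i ≈ 5; this pair matches.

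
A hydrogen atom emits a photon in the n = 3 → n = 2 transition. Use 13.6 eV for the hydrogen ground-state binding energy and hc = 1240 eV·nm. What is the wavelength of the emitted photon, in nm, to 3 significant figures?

ΔE = 13.60 × (1/2² − 1/3²) = 13.60 × 0.1389 = 1.889 eV.
λ = hc/ΔE = 1240 / 1.889 = 656 nm.

656 nm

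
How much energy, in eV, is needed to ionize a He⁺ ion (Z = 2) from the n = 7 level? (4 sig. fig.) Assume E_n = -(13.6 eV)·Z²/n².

E_n = −13.6 Z²/n² = −54.40/n² eV for Z = 2.
E_7 = −54.40/49 = −1.110 eV, so ionization (to E = 0) requires 1.110 eV.

1.110 eV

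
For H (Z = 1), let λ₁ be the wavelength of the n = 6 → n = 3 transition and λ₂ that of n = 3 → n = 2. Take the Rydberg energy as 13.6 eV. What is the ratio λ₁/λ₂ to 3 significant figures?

1.67

λ ∝ 1/ΔE ∝ 1/(1/n_f² − 1/n_i²), and the Z² and hc factors cancel in the ratio.
λ₁/λ₂ = (1/2² − 1/3²)/(1/3² − 1/6²) = 0.1389/0.08333 = 1.67.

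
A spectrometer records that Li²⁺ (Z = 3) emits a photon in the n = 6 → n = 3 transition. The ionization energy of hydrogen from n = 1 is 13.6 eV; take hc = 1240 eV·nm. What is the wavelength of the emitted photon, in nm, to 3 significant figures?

For Z = 3 the level energies scale as Z², so the effective Rydberg energy is 13.6 × 9 = 122.4 eV.
ΔE = 122.4 × (1/3² − 1/6²) = 122.4 × 0.08333 = 10.20 eV.
λ = hc/ΔE = 1240 / 10.20 = 122 nm.

122 nm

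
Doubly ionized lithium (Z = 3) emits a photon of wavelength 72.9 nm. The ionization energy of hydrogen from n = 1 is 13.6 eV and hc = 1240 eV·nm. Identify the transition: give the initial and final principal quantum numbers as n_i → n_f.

The photon energy is ΔE = hc/λ = 1240 / 72.9 = 17.01 eV.
With Z = 3, ΔE = 122.4 × (1/n_f² − 1/n_i²), so 1/n_f² − 1/n_i² = 0.1390.
Trying n_f = 2 gives 1/n_i² = 0.1110, i.e. n_i ≈ 3; this pair matches.

n_i = 3, n_f = 2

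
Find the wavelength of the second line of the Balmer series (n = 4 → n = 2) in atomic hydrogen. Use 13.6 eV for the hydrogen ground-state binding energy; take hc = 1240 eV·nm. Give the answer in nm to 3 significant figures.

486 nm

The Balmer series terminates on n_f = 2; the second line has n_i = 2+2 = 4.
ΔE = 13.60 × (1/2² − 1/4²) = 2.550 eV.
λ = 1240 / 2.550 = 486 nm.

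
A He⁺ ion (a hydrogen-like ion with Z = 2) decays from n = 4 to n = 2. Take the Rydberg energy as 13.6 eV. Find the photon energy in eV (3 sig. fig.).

10.2 eV

The Bohr energies scale as Z², so for Z = 2: E_n = −54.40/n² eV.
E_4 = −54.40/16 = −3.400 eV and E_2 = −54.40/4 = −13.60 eV.
The photon energy is |E_4 − E_2| = 10.2 eV.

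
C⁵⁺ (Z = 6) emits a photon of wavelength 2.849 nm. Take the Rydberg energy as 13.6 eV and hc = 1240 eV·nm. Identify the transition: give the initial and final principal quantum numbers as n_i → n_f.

n_i = 3, n_f = 1

The photon energy is ΔE = hc/λ = 1240 / 2.849 = 435.2 eV.
With Z = 6, ΔE = 489.6 × (1/n_f² − 1/n_i²), so 1/n_f² − 1/n_i² = 0.8890.
Trying n_f = 1 gives 1/n_i² = 0.1110, i.e. n_i ≈ 3; this pair matches.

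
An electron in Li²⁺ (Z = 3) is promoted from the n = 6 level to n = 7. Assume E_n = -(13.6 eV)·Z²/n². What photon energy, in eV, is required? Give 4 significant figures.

0.9020 eV

The Bohr energies scale as Z², so for Z = 3: E_n = −122.4/n² eV.
E_7 = −122.4/49 = −2.498 eV and E_6 = −122.4/36 = −3.400 eV.
The photon energy is |E_7 − E_6| = 0.9020 eV.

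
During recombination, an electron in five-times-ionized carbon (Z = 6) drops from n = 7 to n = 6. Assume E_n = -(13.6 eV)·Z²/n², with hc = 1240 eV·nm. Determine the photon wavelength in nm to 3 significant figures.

344 nm

For Z = 6 the level energies scale as Z², so the effective Rydberg energy is 13.6 × 36 = 489.6 eV.
ΔE = 489.6 × (1/6² − 1/7²) = 489.6 × 0.007370 = 3.608 eV.
λ = hc/ΔE = 1240 / 3.608 = 344 nm.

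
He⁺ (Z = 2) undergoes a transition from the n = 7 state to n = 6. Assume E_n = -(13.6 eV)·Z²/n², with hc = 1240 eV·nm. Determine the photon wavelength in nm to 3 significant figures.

3090 nm

For Z = 2 the level energies scale as Z², so the effective Rydberg energy is 13.6 × 4 = 54.40 eV.
ΔE = 54.40 × (1/6² − 1/7²) = 54.40 × 0.007370 = 0.4009 eV.
λ = hc/ΔE = 1240 / 0.4009 = 3090 nm.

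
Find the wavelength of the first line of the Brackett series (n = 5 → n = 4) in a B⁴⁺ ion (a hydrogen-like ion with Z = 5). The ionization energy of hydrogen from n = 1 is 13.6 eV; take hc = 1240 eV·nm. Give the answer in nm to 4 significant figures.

The Brackett series terminates on n_f = 4; the first line has n_i = 4+1 = 5.
ΔE = 340.0 × (1/4² − 1/5²) = 7.650 eV.
λ = 1240 / 7.650 = 162.1 nm.

162.1 nm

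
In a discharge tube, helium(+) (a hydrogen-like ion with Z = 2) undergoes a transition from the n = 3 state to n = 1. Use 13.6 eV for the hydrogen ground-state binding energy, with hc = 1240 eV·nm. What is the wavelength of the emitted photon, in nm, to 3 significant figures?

25.6 nm

For Z = 2 the level energies scale as Z², so the effective Rydberg energy is 13.6 × 4 = 54.40 eV.
ΔE = 54.40 × (1/1² − 1/3²) = 54.40 × 0.8889 = 48.36 eV.
λ = hc/ΔE = 1240 / 48.36 = 25.6 nm.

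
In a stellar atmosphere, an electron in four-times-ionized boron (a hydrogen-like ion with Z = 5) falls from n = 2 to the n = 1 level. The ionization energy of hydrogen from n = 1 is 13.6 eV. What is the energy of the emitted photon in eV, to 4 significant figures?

The Bohr energies scale as Z², so for Z = 5: E_n = −340.0/n² eV.
E_2 = −340.0/4 = −85.00 eV and E_1 = −340.0/1 = −340.0 eV.
The photon energy is |E_2 − E_1| = 255.0 eV.

255.0 eV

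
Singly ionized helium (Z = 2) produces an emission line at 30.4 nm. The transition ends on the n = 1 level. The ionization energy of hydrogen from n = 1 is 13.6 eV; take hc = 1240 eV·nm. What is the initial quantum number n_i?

The photon energy is ΔE = hc/λ = 1240 / 30.4 = 40.79 eV.
With Z = 2, ΔE = 54.40 × (1/n_f² − 1/n_i²), so 1/n_f² − 1/n_i² = 0.7498.
With n_f = 1: 1/n_i² = 1/1 − 0.7498 = 0.2502, so n_i ≈ 2.00.

n_i = 2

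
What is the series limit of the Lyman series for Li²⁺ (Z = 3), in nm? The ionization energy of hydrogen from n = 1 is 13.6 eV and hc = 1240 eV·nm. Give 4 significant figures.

The Lyman series has lower level n_f = 1; the series limit corresponds to n_i → ∞.
ΔE_max = 13.6 × 9 / 1² = 122.4 eV.
λ_min = 1240 / 122.4 = 10.13 nm.

10.13 nm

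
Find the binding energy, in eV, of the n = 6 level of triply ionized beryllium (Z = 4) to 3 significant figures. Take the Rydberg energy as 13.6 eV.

E_n = −13.6 Z²/n² = −217.6/n² eV for Z = 4.
E_6 = −217.6/36 = −6.04 eV, so ionization (to E = 0) requires 6.04 eV.

6.04 eV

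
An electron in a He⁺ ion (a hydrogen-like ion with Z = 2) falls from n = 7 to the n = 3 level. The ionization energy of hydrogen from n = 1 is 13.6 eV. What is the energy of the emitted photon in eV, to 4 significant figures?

4.934 eV

The Bohr energies scale as Z², so for Z = 2: E_n = −54.40/n² eV.
E_7 = −54.40/49 = −1.110 eV and E_3 = −54.40/9 = −6.044 eV.
The photon energy is |E_7 − E_3| = 4.934 eV.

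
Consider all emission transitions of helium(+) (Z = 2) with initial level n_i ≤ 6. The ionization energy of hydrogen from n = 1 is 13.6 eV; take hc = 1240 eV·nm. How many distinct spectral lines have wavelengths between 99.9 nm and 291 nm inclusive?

Enumerate all n_i → n_f pairs with 1 ≤ n_f < n_i ≤ 6 and compute λ = 1240 / [13.6·4·(1/n_f² − 1/n_i²)].
Lines falling in [99.9, 291] nm: 6→2 (102.6 nm), 5→2 (108.5 nm), 4→2 (121.6 nm), 3→2 (164.1 nm), 6→3 (273.5 nm).

5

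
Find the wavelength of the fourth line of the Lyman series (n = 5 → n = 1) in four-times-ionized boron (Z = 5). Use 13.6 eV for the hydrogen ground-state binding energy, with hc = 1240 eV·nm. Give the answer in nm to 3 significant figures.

The Lyman series terminates on n_f = 1; the fourth line has n_i = 1+4 = 5.
ΔE = 340.0 × (1/1² − 1/5²) = 326.4 eV.
λ = 1240 / 326.4 = 3.80 nm.

3.80 nm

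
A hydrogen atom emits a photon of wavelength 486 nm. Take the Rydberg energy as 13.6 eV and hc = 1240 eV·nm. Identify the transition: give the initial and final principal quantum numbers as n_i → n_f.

n_i = 4, n_f = 2

The photon energy is ΔE = hc/λ = 1240 / 486 = 2.551 eV.
With Z = 1, ΔE = 13.60 × (1/n_f² − 1/n_i²), so 1/n_f² − 1/n_i² = 0.1876.
Trying n_f = 2 gives 1/n_i² = 0.06239, i.e. n_i ≈ 4; this pair matches.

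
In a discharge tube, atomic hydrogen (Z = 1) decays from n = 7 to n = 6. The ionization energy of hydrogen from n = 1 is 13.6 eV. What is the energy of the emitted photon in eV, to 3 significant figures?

E_7 = −13.60/49 = −0.2776 eV and E_6 = −13.60/36 = −0.3778 eV.
The photon energy is |E_7 − E_6| = 0.100 eV.

0.100 eV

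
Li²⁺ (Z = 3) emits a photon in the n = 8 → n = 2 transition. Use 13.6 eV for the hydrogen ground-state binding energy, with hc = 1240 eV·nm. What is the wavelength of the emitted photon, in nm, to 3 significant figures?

For Z = 3 the level energies scale as Z², so the effective Rydberg energy is 13.6 × 9 = 122.4 eV.
ΔE = 122.4 × (1/2² − 1/8²) = 122.4 × 0.2344 = 28.69 eV.
λ = hc/ΔE = 1240 / 28.69 = 43.2 nm.

43.2 nm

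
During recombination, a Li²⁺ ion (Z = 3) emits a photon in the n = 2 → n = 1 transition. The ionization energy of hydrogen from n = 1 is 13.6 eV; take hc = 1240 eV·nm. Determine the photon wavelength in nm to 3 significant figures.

For Z = 3 the level energies scale as Z², so the effective Rydberg energy is 13.6 × 9 = 122.4 eV.
ΔE = 122.4 × (1/1² − 1/2²) = 122.4 × 0.7500 = 91.80 eV.
λ = hc/ΔE = 1240 / 91.80 = 13.5 nm.

13.5 nm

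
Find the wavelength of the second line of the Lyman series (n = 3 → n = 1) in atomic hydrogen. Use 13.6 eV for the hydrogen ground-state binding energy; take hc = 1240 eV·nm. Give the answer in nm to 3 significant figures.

103 nm

The Lyman series terminates on n_f = 1; the second line has n_i = 1+2 = 3.
ΔE = 13.60 × (1/1² − 1/3²) = 12.09 eV.
λ = 1240 / 12.09 = 103 nm.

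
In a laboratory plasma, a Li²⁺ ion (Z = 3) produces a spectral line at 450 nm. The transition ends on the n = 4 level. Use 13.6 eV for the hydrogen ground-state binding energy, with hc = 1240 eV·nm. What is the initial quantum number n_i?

n_i = 5

The photon energy is ΔE = hc/λ = 1240 / 450 = 2.756 eV.
With Z = 3, ΔE = 122.4 × (1/n_f² − 1/n_i²), so 1/n_f² − 1/n_i² = 0.02251.
With n_f = 4: 1/n_i² = 1/16 − 0.02251 = 0.03999, so n_i ≈ 5.00.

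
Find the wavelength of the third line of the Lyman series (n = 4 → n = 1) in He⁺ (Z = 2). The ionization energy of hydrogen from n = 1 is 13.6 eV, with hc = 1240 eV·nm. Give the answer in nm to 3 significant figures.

The Lyman series terminates on n_f = 1; the third line has n_i = 1+3 = 4.
ΔE = 54.40 × (1/1² − 1/4²) = 51.00 eV.
λ = 1240 / 51.00 = 24.3 nm.

24.3 nm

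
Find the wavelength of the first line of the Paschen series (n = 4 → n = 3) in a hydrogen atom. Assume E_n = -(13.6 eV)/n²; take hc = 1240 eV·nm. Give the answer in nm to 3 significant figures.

The Paschen series terminates on n_f = 3; the first line has n_i = 3+1 = 4.
ΔE = 13.60 × (1/3² − 1/4²) = 0.6611 eV.
λ = 1240 / 0.6611 = 1880 nm.

1880 nm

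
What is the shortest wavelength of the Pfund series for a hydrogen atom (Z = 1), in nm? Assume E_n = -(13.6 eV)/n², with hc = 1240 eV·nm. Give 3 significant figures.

2280 nm

The Pfund series has lower level n_f = 5; the series limit corresponds to n_i → ∞.
ΔE_max = 13.6 × 1 / 5² = 0.5440 eV.
λ_min = 1240 / 0.5440 = 2280 nm.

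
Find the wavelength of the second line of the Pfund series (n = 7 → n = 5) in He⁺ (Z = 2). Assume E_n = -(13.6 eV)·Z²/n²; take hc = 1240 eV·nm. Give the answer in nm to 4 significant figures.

The Pfund series terminates on n_f = 5; the second line has n_i = 5+2 = 7.
ΔE = 54.40 × (1/5² − 1/7²) = 1.066 eV.
λ = 1240 / 1.066 = 1163 nm.

1163 nm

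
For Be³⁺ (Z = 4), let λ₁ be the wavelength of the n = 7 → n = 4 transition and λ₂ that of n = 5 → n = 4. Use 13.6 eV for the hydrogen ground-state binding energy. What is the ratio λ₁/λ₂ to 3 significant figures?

0.535

λ ∝ 1/ΔE ∝ 1/(1/n_f² − 1/n_i²), and the Z² and hc factors cancel in the ratio.
λ₁/λ₂ = (1/4² − 1/5²)/(1/4² − 1/7²) = 0.02250/0.04209 = 0.535.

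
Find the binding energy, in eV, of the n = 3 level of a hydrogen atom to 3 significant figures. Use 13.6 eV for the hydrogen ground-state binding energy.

1.51 eV

E_3 = −13.60/9 = −1.51 eV, so ionization (to E = 0) requires 1.51 eV.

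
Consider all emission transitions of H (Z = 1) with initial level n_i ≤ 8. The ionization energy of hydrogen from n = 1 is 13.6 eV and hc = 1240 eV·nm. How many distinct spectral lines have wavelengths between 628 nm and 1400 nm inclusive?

5

Enumerate all n_i → n_f pairs with 1 ≤ n_f < n_i ≤ 8 and compute λ = 1240 / [13.6·1·(1/n_f² − 1/n_i²)].
Lines falling in [628, 1400] nm: 3→2 (656.5 nm), 8→3 (954.9 nm), 7→3 (1005 nm), 6→3 (1094 nm), 5→3 (1282 nm).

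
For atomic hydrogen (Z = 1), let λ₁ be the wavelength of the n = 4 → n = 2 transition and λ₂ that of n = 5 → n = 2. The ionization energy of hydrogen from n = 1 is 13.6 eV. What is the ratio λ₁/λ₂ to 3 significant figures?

1.12

λ ∝ 1/ΔE ∝ 1/(1/n_f² − 1/n_i²), and the Z² and hc factors cancel in the ratio.
λ₁/λ₂ = (1/2² − 1/5²)/(1/2² − 1/4²) = 0.2100/0.1875 = 1.12.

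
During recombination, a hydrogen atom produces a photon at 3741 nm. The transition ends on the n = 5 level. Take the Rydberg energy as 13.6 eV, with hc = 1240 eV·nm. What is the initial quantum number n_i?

n_i = 8

The photon energy is ΔE = hc/λ = 1240 / 3741 = 0.3315 eV.
With Z = 1, ΔE = 13.60 × (1/n_f² − 1/n_i²), so 1/n_f² − 1/n_i² = 0.02437.
With n_f = 5: 1/n_i² = 1/25 − 0.02437 = 0.01563, so n_i ≈ 8.00.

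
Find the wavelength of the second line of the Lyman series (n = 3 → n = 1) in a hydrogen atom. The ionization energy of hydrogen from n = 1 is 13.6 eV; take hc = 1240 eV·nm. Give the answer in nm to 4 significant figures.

102.6 nm

The Lyman series terminates on n_f = 1; the second line has n_i = 1+2 = 3.
ΔE = 13.60 × (1/1² − 1/3²) = 12.09 eV.
λ = 1240 / 12.09 = 102.6 nm.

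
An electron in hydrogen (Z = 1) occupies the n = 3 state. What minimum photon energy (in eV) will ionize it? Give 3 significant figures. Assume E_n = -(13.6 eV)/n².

E_3 = −13.60/9 = −1.51 eV, so ionization (to E = 0) requires 1.51 eV.

1.51 eV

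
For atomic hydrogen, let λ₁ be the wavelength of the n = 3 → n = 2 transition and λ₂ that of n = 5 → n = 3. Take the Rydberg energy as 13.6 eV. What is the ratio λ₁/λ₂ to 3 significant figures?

λ ∝ 1/ΔE ∝ 1/(1/n_f² − 1/n_i²), and the Z² and hc factors cancel in the ratio.
λ₁/λ₂ = (1/3² − 1/5²)/(1/2² − 1/3²) = 0.07111/0.1389 = 0.512.

0.512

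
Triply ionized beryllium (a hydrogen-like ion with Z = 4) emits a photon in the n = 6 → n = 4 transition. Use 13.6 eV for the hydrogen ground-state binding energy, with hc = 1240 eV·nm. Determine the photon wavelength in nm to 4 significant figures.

For Z = 4 the level energies scale as Z², so the effective Rydberg energy is 13.6 × 16 = 217.6 eV.
ΔE = 217.6 × (1/4² − 1/6²) = 217.6 × 0.03472 = 7.556 eV.
λ = hc/ΔE = 1240 / 7.556 = 164.1 nm.

164.1 nm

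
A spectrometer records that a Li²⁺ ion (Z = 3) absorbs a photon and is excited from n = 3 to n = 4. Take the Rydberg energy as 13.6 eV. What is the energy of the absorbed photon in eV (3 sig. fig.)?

The Bohr energies scale as Z², so for Z = 3: E_n = −122.4/n² eV.
E_4 = −122.4/16 = −7.650 eV and E_3 = −122.4/9 = −13.60 eV.
The photon energy is |E_4 − E_3| = 5.95 eV.

5.95 eV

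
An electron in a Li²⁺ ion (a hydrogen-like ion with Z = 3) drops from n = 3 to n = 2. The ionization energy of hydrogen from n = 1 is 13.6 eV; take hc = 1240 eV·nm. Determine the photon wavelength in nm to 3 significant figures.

72.9 nm

For Z = 3 the level energies scale as Z², so the effective Rydberg energy is 13.6 × 9 = 122.4 eV.
ΔE = 122.4 × (1/2² − 1/3²) = 122.4 × 0.1389 = 17.00 eV.
λ = hc/ΔE = 1240 / 17.00 = 72.9 nm.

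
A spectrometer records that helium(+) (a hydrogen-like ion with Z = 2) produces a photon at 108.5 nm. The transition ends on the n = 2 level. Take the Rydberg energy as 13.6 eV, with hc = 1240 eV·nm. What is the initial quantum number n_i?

The photon energy is ΔE = hc/λ = 1240 / 108.5 = 11.43 eV.
With Z = 2, ΔE = 54.40 × (1/n_f² − 1/n_i²), so 1/n_f² − 1/n_i² = 0.2101.
With n_f = 2: 1/n_i² = 1/4 − 0.2101 = 0.03992, so n_i ≈ 5.01.

n_i = 5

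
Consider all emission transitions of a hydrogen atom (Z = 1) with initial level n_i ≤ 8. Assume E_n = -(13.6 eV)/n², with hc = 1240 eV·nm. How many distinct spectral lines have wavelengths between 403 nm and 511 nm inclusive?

3

Enumerate all n_i → n_f pairs with 1 ≤ n_f < n_i ≤ 8 and compute λ = 1240 / [13.6·1·(1/n_f² − 1/n_i²)].
Lines falling in [403, 511] nm: 6→2 (410.3 nm), 5→2 (434.2 nm), 4→2 (486.3 nm).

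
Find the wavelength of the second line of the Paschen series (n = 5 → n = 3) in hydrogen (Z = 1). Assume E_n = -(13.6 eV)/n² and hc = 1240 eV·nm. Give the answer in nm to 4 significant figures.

The Paschen series terminates on n_f = 3; the second line has n_i = 3+2 = 5.
ΔE = 13.60 × (1/3² − 1/5²) = 0.9671 eV.
λ = 1240 / 0.9671 = 1282 nm.

1282 nm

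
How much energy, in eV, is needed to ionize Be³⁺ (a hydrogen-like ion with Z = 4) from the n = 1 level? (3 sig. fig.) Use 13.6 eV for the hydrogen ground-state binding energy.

218 eV

E_n = −13.6 Z²/n² = −217.6/n² eV for Z = 4.
E_1 = −217.6/1 = −218 eV, so ionization (to E = 0) requires 218 eV.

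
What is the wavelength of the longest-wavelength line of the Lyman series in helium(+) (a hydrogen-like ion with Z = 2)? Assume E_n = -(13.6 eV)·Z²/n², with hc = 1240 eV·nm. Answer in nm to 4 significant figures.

30.39 nm

The Lyman series terminates on n_f = 1; the first line has n_i = 1+1 = 2.
ΔE = 54.40 × (1/1² − 1/2²) = 40.80 eV.
λ = 1240 / 40.80 = 30.39 nm.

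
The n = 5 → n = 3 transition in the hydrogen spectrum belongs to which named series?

The series is set by the lower level: n_f = 3 is the Paschen series.

Paschen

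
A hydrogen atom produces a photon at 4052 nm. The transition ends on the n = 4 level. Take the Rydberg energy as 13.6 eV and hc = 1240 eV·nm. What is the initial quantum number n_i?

The photon energy is ΔE = hc/λ = 1240 / 4052 = 0.3060 eV.
With Z = 1, ΔE = 13.60 × (1/n_f² − 1/n_i²), so 1/n_f² − 1/n_i² = 0.02250.
With n_f = 4: 1/n_i² = 1/16 − 0.02250 = 0.04000, so n_i ≈ 5.00.

n_i = 5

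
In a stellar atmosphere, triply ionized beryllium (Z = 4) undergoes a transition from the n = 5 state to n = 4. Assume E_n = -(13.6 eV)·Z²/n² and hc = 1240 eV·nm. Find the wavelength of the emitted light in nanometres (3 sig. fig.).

For Z = 4 the level energies scale as Z², so the effective Rydberg energy is 13.6 × 16 = 217.6 eV.
ΔE = 217.6 × (1/4² − 1/5²) = 217.6 × 0.02250 = 4.896 eV.
λ = hc/ΔE = 1240 / 4.896 = 253 nm.

253 nm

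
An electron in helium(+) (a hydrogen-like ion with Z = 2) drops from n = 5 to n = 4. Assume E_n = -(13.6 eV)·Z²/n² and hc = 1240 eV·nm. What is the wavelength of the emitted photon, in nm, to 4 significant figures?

For Z = 2 the level energies scale as Z², so the effective Rydberg energy is 13.6 × 4 = 54.40 eV.
ΔE = 54.40 × (1/4² − 1/5²) = 54.40 × 0.02250 = 1.224 eV.
λ = hc/ΔE = 1240 / 1.224 = 1013 nm.

1013 nm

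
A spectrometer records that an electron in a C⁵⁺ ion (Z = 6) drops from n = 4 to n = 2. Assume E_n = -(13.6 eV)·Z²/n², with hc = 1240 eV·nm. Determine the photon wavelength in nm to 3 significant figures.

For Z = 6 the level energies scale as Z², so the effective Rydberg energy is 13.6 × 36 = 489.6 eV.
ΔE = 489.6 × (1/2² − 1/4²) = 489.6 × 0.1875 = 91.80 eV.
λ = hc/ΔE = 1240 / 91.80 = 13.5 nm.

13.5 nm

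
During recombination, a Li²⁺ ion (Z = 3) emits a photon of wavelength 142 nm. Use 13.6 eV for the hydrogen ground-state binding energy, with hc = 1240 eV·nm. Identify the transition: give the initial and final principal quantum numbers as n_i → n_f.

The photon energy is ΔE = hc/λ = 1240 / 142 = 8.732 eV.
With Z = 3, ΔE = 122.4 × (1/n_f² − 1/n_i²), so 1/n_f² − 1/n_i² = 0.07134.
Trying n_f = 3 gives 1/n_i² = 0.03977, i.e. n_i ≈ 5; this pair matches.

n_i = 5, n_f = 3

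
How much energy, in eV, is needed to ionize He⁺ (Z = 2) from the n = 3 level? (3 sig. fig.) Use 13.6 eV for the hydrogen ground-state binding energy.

E_n = −13.6 Z²/n² = −54.40/n² eV for Z = 2.
E_3 = −54.40/9 = −6.04 eV, so ionization (to E = 0) requires 6.04 eV.

6.04 eV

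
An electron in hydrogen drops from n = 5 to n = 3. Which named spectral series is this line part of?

The series is set by the lower level: n_f = 3 is the Paschen series.

Paschen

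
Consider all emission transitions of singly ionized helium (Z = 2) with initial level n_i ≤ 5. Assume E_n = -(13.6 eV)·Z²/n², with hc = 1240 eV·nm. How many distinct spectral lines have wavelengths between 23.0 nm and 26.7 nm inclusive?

Enumerate all n_i → n_f pairs with 1 ≤ n_f < n_i ≤ 5 and compute λ = 1240 / [13.6·4·(1/n_f² − 1/n_i²)].
Lines falling in [23.0, 26.7] nm: 5→1 (23.74 nm), 4→1 (24.31 nm), 3→1 (25.64 nm).

3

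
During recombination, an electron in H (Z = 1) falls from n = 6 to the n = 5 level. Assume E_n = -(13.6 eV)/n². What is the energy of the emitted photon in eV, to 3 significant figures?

0.166 eV

E_6 = −13.60/36 = −0.3778 eV and E_5 = −13.60/25 = −0.5440 eV.
The photon energy is |E_6 − E_5| = 0.166 eV.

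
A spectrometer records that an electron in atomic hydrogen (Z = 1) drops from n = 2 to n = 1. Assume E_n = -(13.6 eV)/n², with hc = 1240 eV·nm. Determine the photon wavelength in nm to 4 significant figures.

ΔE = 13.60 × (1/1² − 1/2²) = 13.60 × 0.7500 = 10.20 eV.
λ = hc/ΔE = 1240 / 10.20 = 121.6 nm.

121.6 nm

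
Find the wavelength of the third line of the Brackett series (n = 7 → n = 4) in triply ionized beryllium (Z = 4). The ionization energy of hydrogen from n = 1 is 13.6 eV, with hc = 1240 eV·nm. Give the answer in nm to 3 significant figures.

135 nm

The Brackett series terminates on n_f = 4; the third line has n_i = 4+3 = 7.
ΔE = 217.6 × (1/4² − 1/7²) = 9.159 eV.
λ = 1240 / 9.159 = 135 nm.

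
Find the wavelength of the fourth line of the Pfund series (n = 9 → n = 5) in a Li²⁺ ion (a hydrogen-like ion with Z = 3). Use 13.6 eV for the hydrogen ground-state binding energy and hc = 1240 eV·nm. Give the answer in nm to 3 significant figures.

366 nm

The Pfund series terminates on n_f = 5; the fourth line has n_i = 5+4 = 9.
ΔE = 122.4 × (1/5² − 1/9²) = 3.385 eV.
λ = 1240 / 3.385 = 366 nm.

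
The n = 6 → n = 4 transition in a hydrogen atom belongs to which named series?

Brackett

The series is set by the lower level: n_f = 4 is the Brackett series.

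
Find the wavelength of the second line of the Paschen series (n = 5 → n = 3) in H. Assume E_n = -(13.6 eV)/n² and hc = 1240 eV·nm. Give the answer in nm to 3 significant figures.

1280 nm

The Paschen series terminates on n_f = 3; the second line has n_i = 3+2 = 5.
ΔE = 13.60 × (1/3² − 1/5²) = 0.9671 eV.
λ = 1240 / 0.9671 = 1280 nm.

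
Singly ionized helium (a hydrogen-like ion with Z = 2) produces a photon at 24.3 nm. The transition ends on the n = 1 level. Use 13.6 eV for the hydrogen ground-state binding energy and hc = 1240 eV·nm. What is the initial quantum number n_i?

n_i = 4

The photon energy is ΔE = hc/λ = 1240 / 24.3 = 51.03 eV.
With Z = 2, ΔE = 54.40 × (1/n_f² − 1/n_i²), so 1/n_f² − 1/n_i² = 0.9380.
With n_f = 1: 1/n_i² = 1/1 − 0.9380 = 0.06197, so n_i ≈ 4.02.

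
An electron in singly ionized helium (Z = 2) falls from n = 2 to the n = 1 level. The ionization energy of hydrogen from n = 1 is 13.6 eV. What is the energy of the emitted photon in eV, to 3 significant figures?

40.8 eV

The Bohr energies scale as Z², so for Z = 2: E_n = −54.40/n² eV.
E_2 = −54.40/4 = −13.60 eV and E_1 = −54.40/1 = −54.40 eV.
The photon energy is |E_2 − E_1| = 40.8 eV.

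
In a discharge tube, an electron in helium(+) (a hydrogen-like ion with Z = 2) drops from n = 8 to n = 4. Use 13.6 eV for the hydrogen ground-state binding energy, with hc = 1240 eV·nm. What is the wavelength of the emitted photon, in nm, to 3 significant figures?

486 nm

For Z = 2 the level energies scale as Z², so the effective Rydberg energy is 13.6 × 4 = 54.40 eV.
ΔE = 54.40 × (1/4² − 1/8²) = 54.40 × 0.04688 = 2.550 eV.
λ = hc/ΔE = 1240 / 2.550 = 486 nm.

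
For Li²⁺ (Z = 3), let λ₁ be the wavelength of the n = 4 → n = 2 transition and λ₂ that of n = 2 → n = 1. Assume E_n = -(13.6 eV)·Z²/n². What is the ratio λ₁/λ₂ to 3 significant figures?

4.00

λ ∝ 1/ΔE ∝ 1/(1/n_f² − 1/n_i²), and the Z² and hc factors cancel in the ratio.
λ₁/λ₂ = (1/1² − 1/2²)/(1/2² − 1/4²) = 0.7500/0.1875 = 4.00.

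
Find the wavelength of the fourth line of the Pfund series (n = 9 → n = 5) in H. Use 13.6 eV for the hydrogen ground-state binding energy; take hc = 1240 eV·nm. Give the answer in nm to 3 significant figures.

The Pfund series terminates on n_f = 5; the fourth line has n_i = 5+4 = 9.
ΔE = 13.60 × (1/5² − 1/9²) = 0.3761 eV.
λ = 1240 / 0.3761 = 3300 nm.

3300 nm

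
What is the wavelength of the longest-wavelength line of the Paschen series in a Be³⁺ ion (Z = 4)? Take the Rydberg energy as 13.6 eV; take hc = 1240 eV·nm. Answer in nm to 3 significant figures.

The Paschen series terminates on n_f = 3; the first line has n_i = 3+1 = 4.
ΔE = 217.6 × (1/3² − 1/4²) = 10.58 eV.
λ = 1240 / 10.58 = 117 nm.

117 nm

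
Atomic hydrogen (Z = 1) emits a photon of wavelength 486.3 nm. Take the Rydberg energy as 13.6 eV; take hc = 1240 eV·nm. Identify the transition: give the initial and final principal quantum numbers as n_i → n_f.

n_i = 4, n_f = 2

The photon energy is ΔE = hc/λ = 1240 / 486.3 = 2.550 eV.
With Z = 1, ΔE = 13.60 × (1/n_f² − 1/n_i²), so 1/n_f² − 1/n_i² = 0.1875.
Trying n_f = 2 gives 1/n_i² = 0.06251, i.e. n_i ≈ 4; this pair matches.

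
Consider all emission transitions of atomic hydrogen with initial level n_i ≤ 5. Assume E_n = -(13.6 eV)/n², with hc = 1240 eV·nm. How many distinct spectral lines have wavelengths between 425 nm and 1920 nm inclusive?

Enumerate all n_i → n_f pairs with 1 ≤ n_f < n_i ≤ 5 and compute λ = 1240 / [13.6·1·(1/n_f² − 1/n_i²)].
Lines falling in [425, 1920] nm: 5→2 (434.2 nm), 4→2 (486.3 nm), 3→2 (656.5 nm), 5→3 (1282 nm), 4→3 (1876 nm).

5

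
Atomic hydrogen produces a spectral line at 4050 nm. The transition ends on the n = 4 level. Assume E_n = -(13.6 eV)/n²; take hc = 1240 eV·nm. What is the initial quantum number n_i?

The photon energy is ΔE = hc/λ = 1240 / 4050 = 0.3062 eV.
With Z = 1, ΔE = 13.60 × (1/n_f² − 1/n_i²), so 1/n_f² − 1/n_i² = 0.02251.
With n_f = 4: 1/n_i² = 1/16 − 0.02251 = 0.03999, so n_i ≈ 5.00.

n_i = 5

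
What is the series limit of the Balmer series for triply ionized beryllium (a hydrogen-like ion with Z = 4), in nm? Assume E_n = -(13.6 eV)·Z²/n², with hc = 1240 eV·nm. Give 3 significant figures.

22.8 nm

The Balmer series has lower level n_f = 2; the series limit corresponds to n_i → ∞.
ΔE_max = 13.6 × 16 / 2² = 54.40 eV.
λ_min = 1240 / 54.40 = 22.8 nm.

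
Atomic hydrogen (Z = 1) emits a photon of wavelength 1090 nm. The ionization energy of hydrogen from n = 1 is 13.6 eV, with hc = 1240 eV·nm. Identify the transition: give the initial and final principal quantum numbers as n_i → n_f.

n_i = 6, n_f = 3

The photon energy is ΔE = hc/λ = 1240 / 1090 = 1.138 eV.
With Z = 1, ΔE = 13.60 × (1/n_f² − 1/n_i²), so 1/n_f² − 1/n_i² = 0.08365.
Trying n_f = 3 gives 1/n_i² = 0.02746, i.e. n_i ≈ 6; this pair matches.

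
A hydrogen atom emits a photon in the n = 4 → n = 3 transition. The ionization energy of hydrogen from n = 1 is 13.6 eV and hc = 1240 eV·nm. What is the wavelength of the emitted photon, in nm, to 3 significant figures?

ΔE = 13.60 × (1/3² − 1/4²) = 13.60 × 0.04861 = 0.6611 eV.
λ = hc/ΔE = 1240 / 0.6611 = 1880 nm.

1880 nm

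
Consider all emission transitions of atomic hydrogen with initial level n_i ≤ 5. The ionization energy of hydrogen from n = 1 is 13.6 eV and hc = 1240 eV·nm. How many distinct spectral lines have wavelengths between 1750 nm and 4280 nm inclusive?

2

Enumerate all n_i → n_f pairs with 1 ≤ n_f < n_i ≤ 5 and compute λ = 1240 / [13.6·1·(1/n_f² − 1/n_i²)].
Lines falling in [1750, 4280] nm: 4→3 (1876 nm), 5→4 (4052 nm).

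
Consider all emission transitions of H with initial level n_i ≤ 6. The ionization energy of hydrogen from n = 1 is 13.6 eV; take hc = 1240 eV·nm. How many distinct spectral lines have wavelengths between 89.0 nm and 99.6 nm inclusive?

Enumerate all n_i → n_f pairs with 1 ≤ n_f < n_i ≤ 6 and compute λ = 1240 / [13.6·1·(1/n_f² − 1/n_i²)].
Lines falling in [89.0, 99.6] nm: 6→1 (93.78 nm), 5→1 (94.98 nm), 4→1 (97.25 nm).

3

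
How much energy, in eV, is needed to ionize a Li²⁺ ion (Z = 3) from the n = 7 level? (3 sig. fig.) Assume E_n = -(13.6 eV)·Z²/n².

2.50 eV

E_n = −13.6 Z²/n² = −122.4/n² eV for Z = 3.
E_7 = −122.4/49 = −2.50 eV, so ionization (to E = 0) requires 2.50 eV.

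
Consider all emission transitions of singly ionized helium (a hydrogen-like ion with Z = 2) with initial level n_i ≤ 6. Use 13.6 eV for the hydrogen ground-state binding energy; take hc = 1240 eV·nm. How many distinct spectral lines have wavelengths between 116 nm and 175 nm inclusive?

2

Enumerate all n_i → n_f pairs with 1 ≤ n_f < n_i ≤ 6 and compute λ = 1240 / [13.6·4·(1/n_f² − 1/n_i²)].
Lines falling in [116, 175] nm: 4→2 (121.6 nm), 3→2 (164.1 nm).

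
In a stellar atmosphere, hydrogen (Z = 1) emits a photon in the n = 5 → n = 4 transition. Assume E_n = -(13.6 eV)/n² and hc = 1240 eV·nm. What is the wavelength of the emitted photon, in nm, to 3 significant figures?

4050 nm

ΔE = 13.60 × (1/4² − 1/5²) = 13.60 × 0.02250 = 0.3060 eV.
λ = hc/ΔE = 1240 / 0.3060 = 4050 nm.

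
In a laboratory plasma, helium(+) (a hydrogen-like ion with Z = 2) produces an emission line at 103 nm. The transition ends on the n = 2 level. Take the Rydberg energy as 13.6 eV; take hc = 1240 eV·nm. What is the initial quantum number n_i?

The photon energy is ΔE = hc/λ = 1240 / 103 = 12.04 eV.
With Z = 2, ΔE = 54.40 × (1/n_f² − 1/n_i²), so 1/n_f² − 1/n_i² = 0.2213.
With n_f = 2: 1/n_i² = 1/4 − 0.2213 = 0.02870, so n_i ≈ 5.90.

n_i = 6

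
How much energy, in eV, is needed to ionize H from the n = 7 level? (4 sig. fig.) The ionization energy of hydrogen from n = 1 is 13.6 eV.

E_7 = −13.60/49 = −0.2776 eV, so ionization (to E = 0) requires 0.2776 eV.

0.2776 eV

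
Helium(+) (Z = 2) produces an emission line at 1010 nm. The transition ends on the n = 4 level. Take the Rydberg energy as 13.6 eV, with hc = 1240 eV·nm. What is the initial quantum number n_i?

The photon energy is ΔE = hc/λ = 1240 / 1010 = 1.228 eV.
With Z = 2, ΔE = 54.40 × (1/n_f² − 1/n_i²), so 1/n_f² − 1/n_i² = 0.02257.
With n_f = 4: 1/n_i² = 1/16 − 0.02257 = 0.03993, so n_i ≈ 5.00.

n_i = 5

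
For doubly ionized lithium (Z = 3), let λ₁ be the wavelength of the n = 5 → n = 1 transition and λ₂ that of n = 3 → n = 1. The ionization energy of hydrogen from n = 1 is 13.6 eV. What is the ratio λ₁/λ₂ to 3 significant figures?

λ ∝ 1/ΔE ∝ 1/(1/n_f² − 1/n_i²), and the Z² and hc factors cancel in the ratio.
λ₁/λ₂ = (1/1² − 1/3²)/(1/1² − 1/5²) = 0.8889/0.9600 = 0.926.

0.926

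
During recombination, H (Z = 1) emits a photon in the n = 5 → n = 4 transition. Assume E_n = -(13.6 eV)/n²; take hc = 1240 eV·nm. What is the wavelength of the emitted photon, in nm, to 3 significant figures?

4050 nm

ΔE = 13.60 × (1/4² − 1/5²) = 13.60 × 0.02250 = 0.3060 eV.
λ = hc/ΔE = 1240 / 0.3060 = 4050 nm.
This line belongs to the Brackett series.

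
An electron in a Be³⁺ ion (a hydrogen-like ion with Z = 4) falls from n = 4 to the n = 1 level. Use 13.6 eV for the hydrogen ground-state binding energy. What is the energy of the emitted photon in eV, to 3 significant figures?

204 eV

The Bohr energies scale as Z², so for Z = 4: E_n = −217.6/n² eV.
E_4 = −217.6/16 = −13.60 eV and E_1 = −217.6/1 = −217.6 eV.
The photon energy is |E_4 − E_1| = 204 eV.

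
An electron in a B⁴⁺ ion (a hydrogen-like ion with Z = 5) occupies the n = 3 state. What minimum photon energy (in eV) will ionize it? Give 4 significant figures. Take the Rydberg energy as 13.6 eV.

37.78 eV

E_n = −13.6 Z²/n² = −340.0/n² eV for Z = 5.
E_3 = −340.0/9 = −37.78 eV, so ionization (to E = 0) requires 37.78 eV.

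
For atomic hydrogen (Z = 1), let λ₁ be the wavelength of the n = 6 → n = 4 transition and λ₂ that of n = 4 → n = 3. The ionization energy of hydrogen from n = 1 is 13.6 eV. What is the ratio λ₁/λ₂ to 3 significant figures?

λ ∝ 1/ΔE ∝ 1/(1/n_f² − 1/n_i²), and the Z² and hc factors cancel in the ratio.
λ₁/λ₂ = (1/3² − 1/4²)/(1/4² − 1/6²) = 0.04861/0.03472 = 1.40.

1.40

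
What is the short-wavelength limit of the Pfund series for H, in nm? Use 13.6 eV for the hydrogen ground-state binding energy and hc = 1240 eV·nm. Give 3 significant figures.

The Pfund series has lower level n_f = 5; the series limit corresponds to n_i → ∞.
ΔE_max = 13.6 × 1 / 5² = 0.5440 eV.
λ_min = 1240 / 0.5440 = 2280 nm.

2280 nm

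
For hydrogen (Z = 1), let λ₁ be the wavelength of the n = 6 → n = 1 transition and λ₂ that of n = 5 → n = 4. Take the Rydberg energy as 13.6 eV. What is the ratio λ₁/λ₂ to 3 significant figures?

0.0231

λ ∝ 1/ΔE ∝ 1/(1/n_f² − 1/n_i²), and the Z² and hc factors cancel in the ratio.
λ₁/λ₂ = (1/4² − 1/5²)/(1/1² − 1/6²) = 0.02250/0.9722 = 0.0231.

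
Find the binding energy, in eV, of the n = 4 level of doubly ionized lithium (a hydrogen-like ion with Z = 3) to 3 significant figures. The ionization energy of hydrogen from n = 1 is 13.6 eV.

E_n = −13.6 Z²/n² = −122.4/n² eV for Z = 3.
E_4 = −122.4/16 = −7.65 eV, so ionization (to E = 0) requires 7.65 eV.

7.65 eV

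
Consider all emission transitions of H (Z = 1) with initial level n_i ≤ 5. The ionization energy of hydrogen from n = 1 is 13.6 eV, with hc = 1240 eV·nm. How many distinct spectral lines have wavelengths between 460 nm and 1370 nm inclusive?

Enumerate all n_i → n_f pairs with 1 ≤ n_f < n_i ≤ 5 and compute λ = 1240 / [13.6·1·(1/n_f² − 1/n_i²)].
Lines falling in [460, 1370] nm: 4→2 (486.3 nm), 3→2 (656.5 nm), 5→3 (1282 nm).

3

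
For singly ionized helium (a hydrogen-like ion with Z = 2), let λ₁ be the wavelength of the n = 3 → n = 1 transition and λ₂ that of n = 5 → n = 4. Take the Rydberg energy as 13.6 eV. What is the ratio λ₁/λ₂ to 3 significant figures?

λ ∝ 1/ΔE ∝ 1/(1/n_f² − 1/n_i²), and the Z² and hc factors cancel in the ratio.
λ₁/λ₂ = (1/4² − 1/5²)/(1/1² − 1/3²) = 0.02250/0.8889 = 0.0253.

0.0253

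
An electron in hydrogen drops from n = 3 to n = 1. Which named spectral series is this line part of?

Lyman

The series is set by the lower level: n_f = 1 is the Lyman series.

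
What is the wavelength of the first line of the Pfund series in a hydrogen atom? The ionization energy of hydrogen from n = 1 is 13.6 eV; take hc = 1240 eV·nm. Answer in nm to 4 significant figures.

The Pfund series terminates on n_f = 5; the first line has n_i = 5+1 = 6.
ΔE = 13.60 × (1/5² − 1/6²) = 0.1662 eV.
λ = 1240 / 0.1662 = 7460 nm.

7460 nm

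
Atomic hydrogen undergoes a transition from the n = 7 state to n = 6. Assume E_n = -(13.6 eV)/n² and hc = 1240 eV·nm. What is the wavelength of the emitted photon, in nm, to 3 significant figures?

ΔE = 13.60 × (1/6² − 1/7²) = 13.60 × 0.007370 = 0.1002 eV.
λ = hc/ΔE = 1240 / 0.1002 = 12400 nm.

12400 nm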